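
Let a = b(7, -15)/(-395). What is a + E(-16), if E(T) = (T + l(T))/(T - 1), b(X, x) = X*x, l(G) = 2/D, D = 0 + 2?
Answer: 1542/1343 ≈ 1.1482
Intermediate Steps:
D = 2
l(G) = 1 (l(G) = 2/2 = 2*(1/2) = 1)
E(T) = (1 + T)/(-1 + T) (E(T) = (T + 1)/(T - 1) = (1 + T)/(-1 + T))
a = 21/79 (a = (7*(-15))/(-395) = -105*(-1/395) = 21/79 ≈ 0.26582)
a + E(-16) = 21/79 + (1 - 16)/(-1 - 16) = 21/79 - 15/(-17) = 21/79 - 1/17*(-15) = 21/79 + 15/17 = 1542/1343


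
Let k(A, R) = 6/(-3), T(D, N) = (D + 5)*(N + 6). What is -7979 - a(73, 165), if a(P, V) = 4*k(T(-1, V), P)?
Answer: -7971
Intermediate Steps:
T(D, N) = (5 + D)*(6 + N)
k(A, R) = -2 (k(A, R) = 6*(-⅓) = -2)
a(P, V) = -8 (a(P, V) = 4*(-2) = -8)
-7979 - a(73, 165) = -7979 - 1*(-8) = -7979 + 8 = -7971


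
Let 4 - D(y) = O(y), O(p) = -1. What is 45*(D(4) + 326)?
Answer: 14895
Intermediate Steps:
D(y) = 5 (D(y) = 4 - 1*(-1) = 4 + 1 = 5)
45*(D(4) + 326) = 45*(5 + 326) = 45*331 = 14895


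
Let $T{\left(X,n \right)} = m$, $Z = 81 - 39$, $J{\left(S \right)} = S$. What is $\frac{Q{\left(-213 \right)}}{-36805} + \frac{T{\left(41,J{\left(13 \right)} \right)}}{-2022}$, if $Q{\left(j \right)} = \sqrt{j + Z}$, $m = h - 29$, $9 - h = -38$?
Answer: $- \frac{3}{337} - \frac{3 i \sqrt{19}}{36805} \approx -0.0089021 - 0.0003553 i$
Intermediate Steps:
$h = 47$ ($h = 9 - -38 = 9 + 38 = 47$)
$Z = 42$ ($Z = 81 - 39 = 42$)
$m = 18$ ($m = 47 - 29 = 18$)
$T{\left(X,n \right)} = 18$
$Q{\left(j \right)} = \sqrt{42 + j}$ ($Q{\left(j \right)} = \sqrt{j + 42} = \sqrt{42 + j}$)
$\frac{Q{\left(-213 \right)}}{-36805} + \frac{T{\left(41,J{\left(13 \right)} \right)}}{-2022} = \frac{\sqrt{42 - 213}}{-36805} + \frac{18}{-2022} = \sqrt{-171} \left(- \frac{1}{36805}\right) + 18 \left(- \frac{1}{2022}\right) = 3 i \sqrt{19} \left(- \frac{1}{36805}\right) - \frac{3}{337} = - \frac{3 i \sqrt{19}}{36805} - \frac{3}{337} = - \frac{3}{337} - \frac{3 i \sqrt{19}}{36805}$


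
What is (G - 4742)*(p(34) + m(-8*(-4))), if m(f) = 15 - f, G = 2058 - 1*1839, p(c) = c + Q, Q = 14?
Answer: -140213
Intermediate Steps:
p(c) = 14 + c (p(c) = c + 14 = 14 + c)
G = 219 (G = 2058 - 1839 = 219)
(G - 4742)*(p(34) + m(-8*(-4))) = (219 - 4742)*((14 + 34) + (15 - (-8)*(-4))) = -4523*(48 + (15 - 1*32)) = -4523*(48 + (15 - 32)) = -4523*(48 - 17) = -4523*31 = -140213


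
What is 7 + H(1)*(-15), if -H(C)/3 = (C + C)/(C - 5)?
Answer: -31/2 ≈ -15.500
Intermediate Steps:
H(C) = -6*C/(-5 + C) (H(C) = -3*(C + C)/(C - 5) = -3*2*C/(-5 + C) = -6*C/(-5 + C))
7 + H(1)*(-15) = 7 - 6*1/(-5 + 1)*(-15) = 7 - 6*1/(-4)*(-15) = 7 - 6*1*(-¼)*(-15) = 7 + (3/2)*(-15) = 7 - 45/2 = -31/2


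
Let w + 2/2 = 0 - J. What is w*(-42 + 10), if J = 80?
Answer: 2592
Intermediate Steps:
w = -81 (w = -1 + (0 - 1*80) = -1 + (0 - 80) = -1 - 80 = -81)
w*(-42 + 10) = -81*(-42 + 10) = -81*(-32) = 2592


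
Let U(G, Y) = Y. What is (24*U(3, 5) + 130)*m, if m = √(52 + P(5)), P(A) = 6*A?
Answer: 250*√82 ≈ 2263.8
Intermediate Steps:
m = √82 (m = √(52 + 6*5) = √(52 + 30) = √82 ≈ 9.0554)
(24*U(3, 5) + 130)*m = (24*5 + 130)*√82 = (120 + 130)*√82 = 250*√82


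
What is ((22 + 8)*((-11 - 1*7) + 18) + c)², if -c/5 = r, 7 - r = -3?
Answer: 2500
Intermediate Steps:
r = 10 (r = 7 - 1*(-3) = 7 + 3 = 10)
c = -50 (c = -5*10 = -50)
((22 + 8)*((-11 - 1*7) + 18) + c)² = ((22 + 8)*((-11 - 1*7) + 18) - 50)² = (30*((-11 - 7) + 18) - 50)² = (30*(-18 + 18) - 50)² = (30*0 - 50)² = (0 - 50)² = (-50)² = 2500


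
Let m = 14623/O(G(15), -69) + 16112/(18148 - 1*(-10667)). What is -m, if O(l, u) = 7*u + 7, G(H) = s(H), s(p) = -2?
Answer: 3476407/115260 ≈ 30.161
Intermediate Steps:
G(H) = -2
O(l, u) = 7 + 7*u
m = -3476407/115260 (m = 14623/(7 + 7*(-69)) + 16112/(18148 - 1*(-10667)) = 14623/(7 - 483) + 16112/(18148 + 10667) = 14623/(-476) + 16112/28815 = 14623*(-1/476) + 16112*(1/28815) = -2089/68 + 16112/28815 = -3476407/115260 ≈ -30.161)
-m = -1*(-3476407/115260) = 3476407/115260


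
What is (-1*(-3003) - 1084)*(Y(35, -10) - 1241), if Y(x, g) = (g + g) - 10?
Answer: -2439049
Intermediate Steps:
Y(x, g) = -10 + 2*g (Y(x, g) = 2*g - 10 = -10 + 2*g)
(-1*(-3003) - 1084)*(Y(35, -10) - 1241) = (-1*(-3003) - 1084)*((-10 + 2*(-10)) - 1241) = (3003 - 1084)*((-10 - 20) - 1241) = 1919*(-30 - 1241) = 1919*(-1271) = -2439049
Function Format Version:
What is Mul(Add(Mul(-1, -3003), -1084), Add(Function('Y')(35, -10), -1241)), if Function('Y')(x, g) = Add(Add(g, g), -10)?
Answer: -2439049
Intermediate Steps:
Function('Y')(x, g) = Add(-10, Mul(2, g)) (Function('Y')(x, g) = Add(Mul(2, g), -10) = Add(-10, Mul(2, g)))
Mul(Add(Mul(-1, -3003), -1084), Add(Function('Y')(35, -10), -1241)) = Mul(Add(Mul(-1, -3003), -1084), Add(Add(-10, Mul(2, -10)), -1241)) = Mul(Add(3003, -1084), Add(Add(-10, -20), -1241)) = Mul(1919, Add(-30, -1241)) = Mul(1919, -1271) = -2439049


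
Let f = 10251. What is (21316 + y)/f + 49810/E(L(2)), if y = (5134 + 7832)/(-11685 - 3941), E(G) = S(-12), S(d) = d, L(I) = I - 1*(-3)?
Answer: -664556237155/160182126 ≈ -4148.8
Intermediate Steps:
L(I) = 3 + I (L(I) = I + 3 = 3 + I)
E(G) = -12
y = -6483/7813 (y = 12966/(-15626) = 12966*(-1/15626) = -6483/7813 ≈ -0.82977)
(21316 + y)/f + 49810/E(L(2)) = (21316 - 6483/7813)/10251 + 49810/(-12) = (166535425/7813)*(1/10251) + 49810*(-1/12) = 166535425/80091063 - 24905/6 = -664556237155/160182126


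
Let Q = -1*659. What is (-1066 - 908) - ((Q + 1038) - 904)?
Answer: -1449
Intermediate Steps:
Q = -659
(-1066 - 908) - ((Q + 1038) - 904) = (-1066 - 908) - ((-659 + 1038) - 904) = -1974 - (379 - 904) = -1974 - 1*(-525) = -1974 + 525 = -1449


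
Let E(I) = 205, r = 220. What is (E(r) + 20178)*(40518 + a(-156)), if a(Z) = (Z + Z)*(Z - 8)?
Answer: 1868835738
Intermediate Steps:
a(Z) = 2*Z*(-8 + Z) (a(Z) = (2*Z)*(-8 + Z) = 2*Z*(-8 + Z))
(E(r) + 20178)*(40518 + a(-156)) = (205 + 20178)*(40518 + 2*(-156)*(-8 - 156)) = 20383*(40518 + 2*(-156)*(-164)) = 20383*(40518 + 51168) = 20383*91686 = 1868835738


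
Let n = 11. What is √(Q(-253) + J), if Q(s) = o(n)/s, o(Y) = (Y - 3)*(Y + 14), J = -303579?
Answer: 7*I*√396568139/253 ≈ 550.98*I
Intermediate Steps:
o(Y) = (-3 + Y)*(14 + Y)
Q(s) = 200/s (Q(s) = (-42 + 11² + 11*11)/s = (-42 + 121 + 121)/s = 200/s)
√(Q(-253) + J) = √(200/(-253) - 303579) = √(200*(-1/253) - 303579) = √(-200/253 - 303579) = √(-76805687/253) = 7*I*√396568139/253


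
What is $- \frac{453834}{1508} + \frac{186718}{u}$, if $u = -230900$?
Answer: $- \frac{6566990084}{21762325} \approx -301.76$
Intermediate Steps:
$- \frac{453834}{1508} + \frac{186718}{u} = - \frac{453834}{1508} + \frac{186718}{-230900} = \left(-453834\right) \frac{1}{1508} + 186718 \left(- \frac{1}{230900}\right) = - \frac{226917}{754} - \frac{93359}{115450} = - \frac{6566990084}{21762325}$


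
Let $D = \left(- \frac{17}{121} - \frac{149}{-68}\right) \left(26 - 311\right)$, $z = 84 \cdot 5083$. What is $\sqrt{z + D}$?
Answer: $\frac{3 \sqrt{6626820643}}{374} \approx 652.98$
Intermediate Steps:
$z = 426972$
$D = - \frac{4808805}{8228}$ ($D = \left(\left(-17\right) \frac{1}{121} - - \frac{149}{68}\right) \left(-285\right) = \left(- \frac{17}{121} + \frac{149}{68}\right) \left(-285\right) = \frac{16873}{8228} \left(-285\right) = - \frac{4808805}{8228} \approx -584.44$)
$\sqrt{z + D} = \sqrt{426972 - \frac{4808805}{8228}} = \sqrt{\frac{3508316811}{8228}} = \frac{3 \sqrt{6626820643}}{374}$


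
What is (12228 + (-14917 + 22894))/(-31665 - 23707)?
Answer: -20205/55372 ≈ -0.36490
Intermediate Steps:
(12228 + (-14917 + 22894))/(-31665 - 23707) = (12228 + 7977)/(-55372) = 20205*(-1/55372) = -20205/55372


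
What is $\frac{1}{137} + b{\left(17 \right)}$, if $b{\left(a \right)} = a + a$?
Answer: $\frac{4659}{137} \approx 34.007$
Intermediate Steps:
$b{\left(a \right)} = 2 a$
$\frac{1}{137} + b{\left(17 \right)} = \frac{1}{137} + 2 \cdot 17 = \frac{1}{137} + 34 = \frac{4659}{137}$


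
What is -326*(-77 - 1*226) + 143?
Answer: 98921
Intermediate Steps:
-326*(-77 - 1*226) + 143 = -326*(-77 - 226) + 143 = -326*(-303) + 143 = 98778 + 143 = 98921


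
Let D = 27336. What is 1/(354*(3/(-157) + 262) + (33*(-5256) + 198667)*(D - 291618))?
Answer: -157/1046379097632 ≈ -1.5004e-10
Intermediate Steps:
1/(354*(3/(-157) + 262) + (33*(-5256) + 198667)*(D - 291618)) = 1/(354*(3/(-157) + 262) + (33*(-5256) + 198667)*(27336 - 291618)) = 1/(354*(3*(-1/157) + 262) + (-173448 + 198667)*(-264282)) = 1/(354*(-3/157 + 262) + 25219*(-264282)) = 1/(354*(41131/157) - 6664927758) = 1/(14560374/157 - 6664927758) = 1/(-1046379097632/157) = -157/1046379097632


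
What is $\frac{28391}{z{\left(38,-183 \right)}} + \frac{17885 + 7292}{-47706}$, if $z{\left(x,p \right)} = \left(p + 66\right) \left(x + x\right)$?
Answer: $- \frac{263049155}{70700292} \approx -3.7206$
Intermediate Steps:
$z{\left(x,p \right)} = 2 x \left(66 + p\right)$ ($z{\left(x,p \right)} = \left(66 + p\right) 2 x = 2 x \left(66 + p\right)$)
$\frac{28391}{z{\left(38,-183 \right)}} + \frac{17885 + 7292}{-47706} = \frac{28391}{2 \cdot 38 \left(66 - 183\right)} + \frac{17885 + 7292}{-47706} = \frac{28391}{2 \cdot 38 \left(-117\right)} + 25177 \left(- \frac{1}{47706}\right) = \frac{28391}{-8892} - \frac{25177}{47706} = 28391 \left(- \frac{1}{8892}\right) - \frac{25177}{47706} = - \frac{28391}{8892} - \frac{25177}{47706} = - \frac{263049155}{70700292}$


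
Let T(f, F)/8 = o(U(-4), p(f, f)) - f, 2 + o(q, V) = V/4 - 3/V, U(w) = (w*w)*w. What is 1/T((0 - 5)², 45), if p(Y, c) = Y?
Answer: -25/4174 ≈ -0.0059895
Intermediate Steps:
U(w) = w³ (U(w) = w²*w = w³)
o(q, V) = -2 - 3/V + V/4 (o(q, V) = -2 + (V/4 - 3/V) = -2 + (-3/V + V/4) = -2 - 3/V + V/4)
T(f, F) = -16 - 24/f - 6*f (T(f, F) = 8*((-2 - 3/f + f/4) - f) = 8*(-2 - 3/f - 3*f/4) = -16 - 24/f - 6*f)
1/T((0 - 5)², 45) = 1/(-16 - 24/(0 - 5)² - 6*(0 - 5)²) = 1/(-16 - 24/((-5)²) - 6*(-5)²) = 1/(-16 - 24/25 - 6*25) = 1/(-16 - 24*1/25 - 150) = 1/(-16 - 24/25 - 150) = 1/(-4174/25) = -25/4174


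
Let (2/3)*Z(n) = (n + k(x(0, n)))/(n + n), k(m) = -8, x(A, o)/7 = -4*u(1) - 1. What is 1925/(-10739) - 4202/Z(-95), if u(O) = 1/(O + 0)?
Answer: -17148200465/3318351 ≈ -5167.7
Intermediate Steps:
u(O) = 1/O
x(A, o) = -35 (x(A, o) = 7*(-4/1 - 1) = 7*(-4*1 - 1) = 7*(-4 - 1) = 7*(-5) = -35)
Z(n) = 3*(-8 + n)/(4*n) (Z(n) = 3*((n - 8)/(n + n))/2 = 3*((-8 + n)/((2*n)))/2 = 3*((-8 + n)*(1/(2*n)))/2 = 3*((-8 + n)/(2*n))/2 = 3*(-8 + n)/(4*n))
1925/(-10739) - 4202/Z(-95) = 1925/(-10739) - 4202/(3/4 - 6/(-95)) = 1925*(-1/10739) - 4202/(3/4 - 6*(-1/95)) = -1925/10739 - 4202/(3/4 + 6/95) = -1925/10739 - 4202/309/380 = -1925/10739 - 4202*380/309 = -1925/10739 - 1596760/309 = -17148200465/3318351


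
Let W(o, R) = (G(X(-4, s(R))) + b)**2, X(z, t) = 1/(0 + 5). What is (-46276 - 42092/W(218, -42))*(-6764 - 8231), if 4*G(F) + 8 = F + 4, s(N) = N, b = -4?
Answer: 7053466200620/9801 ≈ 7.1967e+8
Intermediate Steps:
X(z, t) = 1/5
G(F) = -1 + F/4 (G(F) = -2 + (F + 4)/4 = -2 + (4 + F)/4 = -2 + (1 + F/4) = -1 + F/4)
W(o, R) = 9801/400 (W(o, R) = ((-1 + (1/4)*(1/5)) - 4)**2 = ((-1 + 1/20) - 4)**2 = (-19/20 - 4)**2 = (-99/20)**2 = 9801/400)
(-46276 - 42092/W(218, -42))*(-6764 - 8231) = (-46276 - 42092/9801/400)*(-6764 - 8231) = (-46276 - 42092*400/9801)*(-14995) = (-46276 - 16836800/9801)*(-14995) = -470387876/9801*(-14995) = 7053466200620/9801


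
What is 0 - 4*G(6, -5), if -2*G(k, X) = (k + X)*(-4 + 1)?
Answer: -6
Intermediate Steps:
G(k, X) = 3*X/2 + 3*k/2 (G(k, X) = -(k + X)*(-4 + 1)/2 = -(X + k)*(-3)/2 = -(-3*X - 3*k)/2 = 3*X/2 + 3*k/2)
0 - 4*G(6, -5) = 0 - 4*((3/2)*(-5) + (3/2)*6) = 0 - 4*(-15/2 + 9) = 0 - 4*3/2 = 0 - 6 = -6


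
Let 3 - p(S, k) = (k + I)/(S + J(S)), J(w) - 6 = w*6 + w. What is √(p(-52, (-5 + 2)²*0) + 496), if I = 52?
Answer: 3*√2330645/205 ≈ 22.341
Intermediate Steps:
J(w) = 6 + 7*w (J(w) = 6 + (w*6 + w) = 6 + (6*w + w) = 6 + 7*w)
p(S, k) = 3 - (52 + k)/(6 + 8*S) (p(S, k) = 3 - (k + 52)/(S + (6 + 7*S)) = 3 - (52 + k)/(6 + 8*S))
√(p(-52, (-5 + 2)²*0) + 496) = √((-34 - (-5 + 2)²*0 + 24*(-52))/(2*(3 + 4*(-52))) + 496) = √((-34 - (-3)²*0 - 1248)/(2*(3 - 208)) + 496) = √((½)*(-34 - 9*0 - 1248)/(-205) + 496) = √((½)*(-1/205)*(-34 - 1*0 - 1248) + 496) = √((½)*(-1/205)*(-34 + 0 - 1248) + 496) = √((½)*(-1/205)*(-1282) + 496) = √(641/205 + 496) = √(102321/205) = 3*√2330645/205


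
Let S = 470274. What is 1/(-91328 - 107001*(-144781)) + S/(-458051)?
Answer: -13503575055811975/13152600522460399 ≈ -1.0267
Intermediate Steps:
1/(-91328 - 107001*(-144781)) + S/(-458051) = 1/(-91328 - 107001*(-144781)) + 470274/(-458051) = -1/144781/(-198329) + 470274*(-1/458051) = -1/198329*(-1/144781) - 470274/458051 = 1/28714270949 - 470274/458051 = -13503575055811975/13152600522460399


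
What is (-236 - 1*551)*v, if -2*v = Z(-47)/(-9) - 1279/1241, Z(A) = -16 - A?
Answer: -19667917/11169 ≈ -1760.9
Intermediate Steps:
v = 24991/11169 (v = -((-16 - 1*(-47))/(-9) - 1279/1241)/2 = -((-16 + 47)*(-⅑) - 1279*1/1241)/2 = -(31*(-⅑) - 1279/1241)/2 = -(-31/9 - 1279/1241)/2 = -½*(-49982/11169) = 24991/11169 ≈ 2.2375)
(-236 - 1*551)*v = (-236 - 1*551)*(24991/11169) = (-236 - 551)*(24991/11169) = -787*24991/11169 = -19667917/11169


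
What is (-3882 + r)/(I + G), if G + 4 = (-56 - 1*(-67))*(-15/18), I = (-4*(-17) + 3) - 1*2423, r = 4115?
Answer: -1398/14191 ≈ -0.098513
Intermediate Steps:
I = -2352 (I = (68 + 3) - 2423 = 71 - 2423 = -2352)
G = -79/6 (G = -4 + (-56 - 1*(-67))*(-15/18) = -4 + (-56 + 67)*(-15*1/18) = -4 + 11*(-5/6) = -4 - 55/6 = -79/6 ≈ -13.167)
(-3882 + r)/(I + G) = (-3882 + 4115)/(-2352 - 79/6) = 233/(-14191/6) = 233*(-6/14191) = -1398/14191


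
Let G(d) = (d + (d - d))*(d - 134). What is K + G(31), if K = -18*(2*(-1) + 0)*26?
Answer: -2257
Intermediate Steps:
G(d) = d*(-134 + d) (G(d) = (d + 0)*(-134 + d) = d*(-134 + d))
K = 936 (K = -18*(-2 + 0)*26 = -18*(-2)*26 = 36*26 = 936)
K + G(31) = 936 + 31*(-134 + 31) = 936 + 31*(-103) = 936 - 3193 = -2257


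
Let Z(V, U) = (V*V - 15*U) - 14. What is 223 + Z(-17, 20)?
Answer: 198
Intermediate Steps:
Z(V, U) = -14 + V² - 15*U (Z(V, U) = (V² - 15*U) - 14 = -14 + V² - 15*U)
223 + Z(-17, 20) = 223 + (-14 + (-17)² - 15*20) = 223 + (-14 + 289 - 300) = 223 - 25 = 198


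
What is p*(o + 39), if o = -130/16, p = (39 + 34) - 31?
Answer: 5187/4 ≈ 1296.8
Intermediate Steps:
p = 42 (p = 73 - 31 = 42)
o = -65/8 (o = -130*1/16 = -65/8 ≈ -8.1250)
p*(o + 39) = 42*(-65/8 + 39) = 42*(247/8) = 5187/4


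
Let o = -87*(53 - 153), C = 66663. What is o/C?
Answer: 2900/22221 ≈ 0.13051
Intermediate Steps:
o = 8700 (o = -87*(-100) = 8700)
o/C = 8700/66663 = 8700*(1/66663) = 2900/22221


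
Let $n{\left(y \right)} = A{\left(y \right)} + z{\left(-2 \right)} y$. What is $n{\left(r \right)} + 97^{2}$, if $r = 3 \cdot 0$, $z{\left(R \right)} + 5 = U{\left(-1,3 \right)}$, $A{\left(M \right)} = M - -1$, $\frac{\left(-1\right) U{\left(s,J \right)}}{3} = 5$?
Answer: $9410$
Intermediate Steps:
$U{\left(s,J \right)} = -15$ ($U{\left(s,J \right)} = \left(-3\right) 5 = -15$)
$A{\left(M \right)} = 1 + M$ ($A{\left(M \right)} = M + 1 = 1 + M$)
$z{\left(R \right)} = -20$ ($z{\left(R \right)} = -5 - 15 = -20$)
$r = 0$
$n{\left(y \right)} = 1 - 19 y$ ($n{\left(y \right)} = \left(1 + y\right) - 20 y = 1 - 19 y$)
$n{\left(r \right)} + 97^{2} = \left(1 - 0\right) + 97^{2} = \left(1 + 0\right) + 9409 = 1 + 9409 = 9410$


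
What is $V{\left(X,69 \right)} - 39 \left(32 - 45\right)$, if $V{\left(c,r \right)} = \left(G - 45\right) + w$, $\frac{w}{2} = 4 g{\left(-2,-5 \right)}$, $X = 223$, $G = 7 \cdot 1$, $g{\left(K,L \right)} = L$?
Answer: $429$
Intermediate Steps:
$G = 7$
$w = -40$ ($w = 2 \cdot 4 \left(-5\right) = 2 \left(-20\right) = -40$)
$V{\left(c,r \right)} = -78$ ($V{\left(c,r \right)} = \left(7 - 45\right) - 40 = -38 - 40 = -78$)
$V{\left(X,69 \right)} - 39 \left(32 - 45\right) = -78 - 39 \left(32 - 45\right) = -78 - -507 = -78 + 507 = 429$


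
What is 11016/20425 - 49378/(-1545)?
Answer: 205113074/6311325 ≈ 32.499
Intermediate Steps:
11016/20425 - 49378/(-1545) = 11016*(1/20425) - 49378*(-1/1545) = 11016/20425 + 49378/1545 = 205113074/6311325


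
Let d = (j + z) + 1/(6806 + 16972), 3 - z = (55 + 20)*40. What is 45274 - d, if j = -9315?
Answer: 1369279907/23778 ≈ 57586.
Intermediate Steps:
z = -2997 (z = 3 - (55 + 20)*40 = 3 - 75*40 = 3 - 1*3000 = 3 - 3000 = -2997)
d = -292754735/23778 (d = (-9315 - 2997) + 1/(6806 + 16972) = -12312 + 1/23778 = -292754735/23778 ≈ -12312.)
45274 - d = 45274 - 1*(-292754735/23778) = 45274 + 292754735/23778 = 1369279907/23778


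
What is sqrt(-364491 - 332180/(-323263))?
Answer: I*sqrt(38088825660892639)/323263 ≈ 603.73*I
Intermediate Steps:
sqrt(-364491 - 332180/(-323263)) = sqrt(-364491 - 332180*(-1/323263)) = sqrt(-364491 + 332180/323263) = sqrt(-117826121953/323263) = I*sqrt(38088825660892639)/323263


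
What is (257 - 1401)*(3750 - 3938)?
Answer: 215072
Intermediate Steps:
(257 - 1401)*(3750 - 3938) = -1144*(-188) = 215072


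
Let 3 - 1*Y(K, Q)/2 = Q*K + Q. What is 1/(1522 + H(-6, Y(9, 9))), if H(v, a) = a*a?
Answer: 1/31798 ≈ 3.1448e-5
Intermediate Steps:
Y(K, Q) = 6 - 2*Q - 2*K*Q (Y(K, Q) = 6 - 2*(Q*K + Q) = 6 - 2*(K*Q + Q) = 6 - 2*(Q + K*Q) = 6 + (-2*Q - 2*K*Q) = 6 - 2*Q - 2*K*Q)
H(v, a) = a²
1/(1522 + H(-6, Y(9, 9))) = 1/(1522 + (6 - 2*9 - 2*9*9)²) = 1/(1522 + (6 - 18 - 162)²) = 1/(1522 + (-174)²) = 1/(1522 + 30276) = 1/31798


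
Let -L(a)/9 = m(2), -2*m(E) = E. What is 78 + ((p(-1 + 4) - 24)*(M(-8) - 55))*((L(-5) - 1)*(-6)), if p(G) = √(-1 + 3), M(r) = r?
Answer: -72498 + 3024*√2 ≈ -68221.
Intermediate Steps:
m(E) = -E/2
L(a) = 9 (L(a) = -(-9)*2/2 = -9*(-1) = 9)
p(G) = √2
78 + ((p(-1 + 4) - 24)*(M(-8) - 55))*((L(-5) - 1)*(-6)) = 78 + ((√2 - 24)*(-8 - 55))*((9 - 1)*(-6)) = 78 + ((-24 + √2)*(-63))*(8*(-6)) = 78 + (1512 - 63*√2)*(-48) = 78 + (-72576 + 3024*√2) = -72498 + 3024*√2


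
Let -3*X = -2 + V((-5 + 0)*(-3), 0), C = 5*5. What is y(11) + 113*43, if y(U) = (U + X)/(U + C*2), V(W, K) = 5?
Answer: 296409/61 ≈ 4859.2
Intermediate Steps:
C = 25
X = -1 (X = -(-2 + 5)/3 = -1/3*3 = -1)
y(U) = (-1 + U)/(50 + U) (y(U) = (U - 1)/(U + 25*2) = (-1 + U)/(U + 50) = (-1 + U)/(50 + U))
y(11) + 113*43 = (-1 + 11)/(50 + 11) + 113*43 = 10/61 + 4859 = 296409/61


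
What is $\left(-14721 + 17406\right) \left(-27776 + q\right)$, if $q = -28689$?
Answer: $-151608525$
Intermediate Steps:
$\left(-14721 + 17406\right) \left(-27776 + q\right) = \left(-14721 + 17406\right) \left(-27776 - 28689\right) = 2685 \left(-56465\right) = -151608525$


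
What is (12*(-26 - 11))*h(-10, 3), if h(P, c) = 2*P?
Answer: 8880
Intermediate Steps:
(12*(-26 - 11))*h(-10, 3) = (12*(-26 - 11))*(2*(-10)) = (12*(-37))*(-20) = -444*(-20) = 8880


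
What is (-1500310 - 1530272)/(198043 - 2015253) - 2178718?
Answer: -1979592553099/908605 ≈ -2.1787e+6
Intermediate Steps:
(-1500310 - 1530272)/(198043 - 2015253) - 2178718 = -3030582/(-1817210) - 2178718 = -3030582*(-1/1817210) - 2178718 = 1515291/908605 - 2178718 = -1979592553099/908605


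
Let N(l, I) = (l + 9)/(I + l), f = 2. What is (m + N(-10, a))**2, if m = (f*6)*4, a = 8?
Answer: 9409/4 ≈ 2352.3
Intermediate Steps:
N(l, I) = (9 + l)/(I + l)
m = 48 (m = (2*6)*4 = 12*4 = 48)
(m + N(-10, a))**2 = (48 + (9 - 10)/(8 - 10))**2 = (48 - 1/(-2))**2 = (48 - 1/2*(-1))**2 = (48 + 1/2)**2 = (97/2)**2 = 9409/4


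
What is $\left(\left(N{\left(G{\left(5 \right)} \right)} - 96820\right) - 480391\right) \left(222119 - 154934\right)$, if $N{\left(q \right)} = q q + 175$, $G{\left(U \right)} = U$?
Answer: $-38766484035$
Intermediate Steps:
$N{\left(q \right)} = 175 + q^{2}$ ($N{\left(q \right)} = q^{2} + 175 = 175 + q^{2}$)
$\left(\left(N{\left(G{\left(5 \right)} \right)} - 96820\right) - 480391\right) \left(222119 - 154934\right) = \left(\left(\left(175 + 5^{2}\right) - 96820\right) - 480391\right) \left(222119 - 154934\right) = \left(\left(\left(175 + 25\right) - 96820\right) - 480391\right) 67185 = \left(\left(200 - 96820\right) - 480391\right) 67185 = \left(-96620 - 480391\right) 67185 = \left(-577011\right) 67185 = -38766484035$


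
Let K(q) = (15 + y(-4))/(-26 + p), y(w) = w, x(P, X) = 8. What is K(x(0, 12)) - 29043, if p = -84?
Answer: -290431/10 ≈ -29043.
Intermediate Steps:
K(q) = -1/10 (K(q) = (15 - 4)/(-26 - 84) = 11/(-110) = 11*(-1/110) = -1/10)
K(x(0, 12)) - 29043 = -1/10 - 29043 = -290431/10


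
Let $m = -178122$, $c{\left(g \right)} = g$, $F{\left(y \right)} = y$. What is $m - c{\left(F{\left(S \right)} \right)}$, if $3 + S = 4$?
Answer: $-178123$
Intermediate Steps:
$S = 1$ ($S = -3 + 4 = 1$)
$m - c{\left(F{\left(S \right)} \right)} = -178122 - 1 = -178123$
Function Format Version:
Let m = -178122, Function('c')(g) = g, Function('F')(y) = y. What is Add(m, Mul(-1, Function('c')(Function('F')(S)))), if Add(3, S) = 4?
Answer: -178123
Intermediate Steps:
S = 1 (S = Add(-3, 4) = 1)
Add(m, Mul(-1, Function('c')(Function('F')(S)))) = Add(-178122, Mul(-1, 1)) = Add(-178122, -1) = -178123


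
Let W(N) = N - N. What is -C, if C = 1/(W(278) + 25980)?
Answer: -1/25980 ≈ -3.8491e-5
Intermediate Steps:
W(N) = 0
C = 1/25980 (C = 1/(0 + 25980) = 1/25980 ≈ 3.8491e-5)
-C = -1*1/25980 = -1/25980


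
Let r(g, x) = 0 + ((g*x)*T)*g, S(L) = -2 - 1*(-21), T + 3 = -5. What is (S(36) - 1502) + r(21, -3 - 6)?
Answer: 30269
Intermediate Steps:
T = -8 (T = -3 - 5 = -8)
S(L) = 19 (S(L) = -2 + 21 = 19)
r(g, x) = -8*x*g² (r(g, x) = 0 + ((g*x)*(-8))*g = 0 + (-8*g*x)*g = 0 - 8*x*g² = -8*x*g²)
(S(36) - 1502) + r(21, -3 - 6) = (19 - 1502) - 8*(-3 - 6)*21² = -1483 - 8*(-9)*441 = -1483 + 31752 = 30269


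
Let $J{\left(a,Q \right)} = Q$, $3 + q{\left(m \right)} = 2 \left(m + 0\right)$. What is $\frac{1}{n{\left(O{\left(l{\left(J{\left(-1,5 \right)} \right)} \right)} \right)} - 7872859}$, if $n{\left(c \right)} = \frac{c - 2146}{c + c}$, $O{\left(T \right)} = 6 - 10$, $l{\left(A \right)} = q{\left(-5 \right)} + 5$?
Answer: $- \frac{4}{31490361} \approx -1.2702 \cdot 10^{-7}$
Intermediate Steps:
$q{\left(m \right)} = -3 + 2 m$ ($q{\left(m \right)} = -3 + 2 \left(m + 0\right) = -3 + 2 m$)
$l{\left(A \right)} = -8$ ($l{\left(A \right)} = \left(-3 + 2 \left(-5\right)\right) + 5 = \left(-3 - 10\right) + 5 = -13 + 5 = -8$)
$O{\left(T \right)} = -4$
$n{\left(c \right)} = \frac{-2146 + c}{2 c}$
$\frac{1}{n{\left(O{\left(l{\left(J{\left(-1,5 \right)} \right)} \right)} \right)} - 7872859} = \frac{1}{\frac{-2146 - 4}{2 \left(-4\right)} - 7872859} = \frac{1}{\frac{1}{2} \left(- \frac{1}{4}\right) \left(-2150\right) - 7872859} = \frac{1}{\frac{1075}{4} - 7872859} = \frac{1}{- \frac{31490361}{4}} = - \frac{4}{31490361}$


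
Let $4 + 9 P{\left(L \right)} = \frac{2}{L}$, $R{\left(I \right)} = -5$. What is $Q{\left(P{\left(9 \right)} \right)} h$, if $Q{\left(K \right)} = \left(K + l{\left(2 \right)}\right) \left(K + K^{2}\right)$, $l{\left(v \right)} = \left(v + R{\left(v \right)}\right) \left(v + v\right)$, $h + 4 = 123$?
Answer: $\frac{191302972}{531441} \approx 359.97$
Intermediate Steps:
$h = 119$ ($h = -4 + 123 = 119$)
$P{\left(L \right)} = - \frac{4}{9} + \frac{2}{9 L}$ ($P{\left(L \right)} = - \frac{4}{9} + \frac{2 \frac{1}{L}}{9} = - \frac{4}{9} + \frac{2}{9 L}$)
$l{\left(v \right)} = 2 v \left(-5 + v\right)$ ($l{\left(v \right)} = \left(v - 5\right) \left(v + v\right) = \left(-5 + v\right) 2 v = 2 v \left(-5 + v\right)$)
$Q{\left(K \right)} = \left(-12 + K\right) \left(K + K^{2}\right)$ ($Q{\left(K \right)} = \left(K + 2 \cdot 2 \left(-5 + 2\right)\right) \left(K + K^{2}\right) = \left(K + 2 \cdot 2 \left(-3\right)\right) \left(K + K^{2}\right) = \left(K - 12\right) \left(K + K^{2}\right) = \left(-12 + K\right) \left(K + K^{2}\right)$)
$Q{\left(P{\left(9 \right)} \right)} h = \frac{2 \left(1 - 18\right)}{9 \cdot 9} \left(-12 + \left(\frac{2 \left(1 - 18\right)}{9 \cdot 9}\right)^{2} - 11 \frac{2 \left(1 - 18\right)}{9 \cdot 9}\right) 119 = \frac{2}{9} \cdot \frac{1}{9} \left(1 - 18\right) \left(-12 + \left(\frac{2}{9} \cdot \frac{1}{9} \left(1 - 18\right)\right)^{2} - 11 \cdot \frac{2}{9} \cdot \frac{1}{9} \left(1 - 18\right)\right) 119 = \frac{2}{9} \cdot \frac{1}{9} \left(-17\right) \left(-12 + \left(\frac{2}{9} \cdot \frac{1}{9} \left(-17\right)\right)^{2} - 11 \cdot \frac{2}{9} \cdot \frac{1}{9} \left(-17\right)\right) 119 = - \frac{34 \left(-12 + \left(- \frac{34}{81}\right)^{2} - - \frac{374}{81}\right)}{81} \cdot 119 = - \frac{34 \left(-12 + \frac{1156}{6561} + \frac{374}{81}\right)}{81} \cdot 119 = \left(- \frac{34}{81}\right) \left(- \frac{47282}{6561}\right) 119 = \frac{1607588}{531441} \cdot 119 = \frac{191302972}{531441}$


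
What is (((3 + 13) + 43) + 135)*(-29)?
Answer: -5626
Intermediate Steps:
(((3 + 13) + 43) + 135)*(-29) = ((16 + 43) + 135)*(-29) = (59 + 135)*(-29) = 194*(-29) = -5626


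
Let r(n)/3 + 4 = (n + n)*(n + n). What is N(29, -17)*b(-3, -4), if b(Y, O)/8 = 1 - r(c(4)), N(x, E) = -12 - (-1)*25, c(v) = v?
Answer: -18616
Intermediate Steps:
N(x, E) = 13 (N(x, E) = -12 - 1*(-25) = -12 + 25 = 13)
r(n) = -12 + 12*n² (r(n) = -12 + 3*((n + n)*(n + n)) = -12 + 3*((2*n)*(2*n)) = -12 + 3*(4*n²) = -12 + 12*n²)
b(Y, O) = -1432 (b(Y, O) = 8*(1 - (-12 + 12*4²)) = 8*(1 - (-12 + 12*16)) = 8*(1 - (-12 + 192)) = 8*(1 - 1*180) = 8*(1 - 180) = 8*(-179) = -1432)
N(29, -17)*b(-3, -4) = 13*(-1432) = -18616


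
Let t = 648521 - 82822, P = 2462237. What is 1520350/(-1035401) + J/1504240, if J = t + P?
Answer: 53009792396/97343225015 ≈ 0.54457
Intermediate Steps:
t = 565699
J = 3027936 (J = 565699 + 2462237 = 3027936)
1520350/(-1035401) + J/1504240 = 1520350/(-1035401) + 3027936/1504240 = 1520350*(-1/1035401) + 3027936*(1/1504240) = -1520350/1035401 + 189246/94015 = 53009792396/97343225015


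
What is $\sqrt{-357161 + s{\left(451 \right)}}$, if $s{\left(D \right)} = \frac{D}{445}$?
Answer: $\frac{i \sqrt{70726606330}}{445} \approx 597.63 i$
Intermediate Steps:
$s{\left(D \right)} = \frac{D}{445}$ ($s{\left(D \right)} = D \frac{1}{445} = \frac{D}{445}$)
$\sqrt{-357161 + s{\left(451 \right)}} = \sqrt{-357161 + \frac{1}{445} \cdot 451} = \sqrt{-357161 + \frac{451}{445}} = \sqrt{- \frac{158936194}{445}} = \frac{i \sqrt{70726606330}}{445}$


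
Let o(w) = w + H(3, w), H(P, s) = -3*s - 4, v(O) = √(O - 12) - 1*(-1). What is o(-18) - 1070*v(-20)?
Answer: -1038 - 4280*I*√2 ≈ -1038.0 - 6052.8*I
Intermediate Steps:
v(O) = 1 + √(-12 + O) (v(O) = √(-12 + O) + 1 = 1 + √(-12 + O))
H(P, s) = -4 - 3*s
o(w) = -4 - 2*w (o(w) = w + (-4 - 3*w) = -4 - 2*w)
o(-18) - 1070*v(-20) = (-4 - 2*(-18)) - 1070*(1 + √(-12 - 20)) = (-4 + 36) - 1070*(1 + √(-32)) = 32 - 1070*(1 + 4*I*√2) = 32 + (-1070 - 4280*I*√2) = -1038 - 4280*I*√2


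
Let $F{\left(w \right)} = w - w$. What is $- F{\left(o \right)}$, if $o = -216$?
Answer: $0$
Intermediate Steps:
$F{\left(w \right)} = 0$
$- F{\left(o \right)} = \left(-1\right) 0 = 0$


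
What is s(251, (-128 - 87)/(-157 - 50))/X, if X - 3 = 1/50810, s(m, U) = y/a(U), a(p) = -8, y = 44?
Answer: -279455/152431 ≈ -1.8333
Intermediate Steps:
s(m, U) = -11/2 (s(m, U) = 44/(-8) = 44*(-⅛) = -11/2)
X = 152431/50810 (X = 3 + 1/50810 = 152431/50810 ≈ 3.0000)
s(251, (-128 - 87)/(-157 - 50))/X = -11/(2*152431/50810) = -11/2*50810/152431 = -279455/152431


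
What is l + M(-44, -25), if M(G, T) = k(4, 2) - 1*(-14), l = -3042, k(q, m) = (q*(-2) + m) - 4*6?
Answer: -3058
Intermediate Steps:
k(q, m) = -24 + m - 2*q (k(q, m) = (-2*q + m) - 24 = (m - 2*q) - 24 = -24 + m - 2*q)
M(G, T) = -16 (M(G, T) = (-24 + 2 - 2*4) - 1*(-14) = (-24 + 2 - 8) + 14 = -30 + 14 = -16)
l + M(-44, -25) = -3042 - 16 = -3058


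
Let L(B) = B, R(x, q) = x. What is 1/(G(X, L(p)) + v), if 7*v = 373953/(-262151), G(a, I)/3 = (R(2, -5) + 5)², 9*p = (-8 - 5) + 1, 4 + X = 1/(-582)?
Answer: 1835057/269379426 ≈ 0.0068122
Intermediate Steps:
X = -2329/582 (X = -4 + 1/(-582) = -4 - 1/582 = -2329/582 ≈ -4.0017)
p = -4/3 (p = ((-8 - 5) + 1)/9 = (-13 + 1)/9 = (⅑)*(-12) = -4/3 ≈ -1.3333)
G(a, I) = 147 (G(a, I) = 3*(2 + 5)² = 3*7² = 3*49 = 147)
v = -373953/1835057 (v = (373953/(-262151))/7 = (373953*(-1/262151))/7 = (⅐)*(-373953/262151) = -373953/1835057 ≈ -0.20378)
1/(G(X, L(p)) + v) = 1/(147 - 373953/1835057) = 1/(269379426/1835057) = 1835057/269379426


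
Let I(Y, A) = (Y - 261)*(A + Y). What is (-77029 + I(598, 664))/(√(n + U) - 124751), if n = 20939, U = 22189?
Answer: -43446407015/15562768873 - 2089590*√1198/15562768873 ≈ -2.7963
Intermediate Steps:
I(Y, A) = (-261 + Y)*(A + Y)
(-77029 + I(598, 664))/(√(n + U) - 124751) = (-77029 + (598² - 261*664 - 261*598 + 664*598))/(√(20939 + 22189) - 124751) = (-77029 + (357604 - 173304 - 156078 + 397072))/(√43128 - 124751) = (-77029 + 425294)/(6*√1198 - 124751) = 348265/(-124751 + 6*√1198)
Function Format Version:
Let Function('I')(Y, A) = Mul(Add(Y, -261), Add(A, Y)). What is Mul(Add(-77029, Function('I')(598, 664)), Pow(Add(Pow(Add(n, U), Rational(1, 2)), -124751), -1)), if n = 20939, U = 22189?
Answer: Add(Rational(-43446407015, 15562768873), Mul(Rational(-2089590, 15562768873), Pow(1198, Rational(1, 2)))) ≈ -2.7963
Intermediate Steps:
Function('I')(Y, A) = Mul(Add(-261, Y), Add(A, Y))
Mul(Add(-77029, Function('I')(598, 664)), Pow(Add(Pow(Add(n, U), Rational(1, 2)), -124751), -1)) = Mul(Add(-77029, Add(Pow(598, 2), Mul(-261, 664), Mul(-261, 598), Mul(664, 598))), Pow(Add(Pow(Add(20939, 22189), Rational(1, 2)), -124751), -1)) = Mul(Add(-77029, Add(357604, -173304, -156078, 397072)), Pow(Add(Pow(43128, Rational(1, 2)), -124751), -1)) = Mul(Add(-77029, 425294), Pow(Add(Mul(6, Pow(1198, Rational(1, 2))), -124751), -1)) = Mul(348265, Pow(Add(-124751, Mul(6, Pow(1198, Rational(1, 2)))), -1))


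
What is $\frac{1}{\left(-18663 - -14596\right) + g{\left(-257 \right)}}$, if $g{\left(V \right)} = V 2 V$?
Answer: $\frac{1}{128031} \approx 7.8106 \cdot 10^{-6}$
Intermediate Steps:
$g{\left(V \right)} = 2 V^{2}$ ($g{\left(V \right)} = 2 V V = 2 V^{2}$)
$\frac{1}{\left(-18663 - -14596\right) + g{\left(-257 \right)}} = \frac{1}{\left(-18663 - -14596\right) + 2 \left(-257\right)^{2}} = \frac{1}{\left(-18663 + 14596\right) + 2 \cdot 66049} = \frac{1}{-4067 + 132098} = \frac{1}{128031}$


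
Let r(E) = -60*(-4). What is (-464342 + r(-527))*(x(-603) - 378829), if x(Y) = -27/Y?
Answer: 11779623477080/67 ≈ 1.7582e+11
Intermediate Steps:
r(E) = 240
(-464342 + r(-527))*(x(-603) - 378829) = (-464342 + 240)*(-27/(-603) - 378829) = -464102*(-27*(-1/603) - 378829) = -464102*(3/67 - 378829) = -464102*(-25381540/67) = 11779623477080/67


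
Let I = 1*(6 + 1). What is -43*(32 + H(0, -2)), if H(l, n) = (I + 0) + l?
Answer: -1677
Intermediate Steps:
I = 7 (I = 1*7 = 7)
H(l, n) = 7 + l (H(l, n) = (7 + 0) + l = 7 + l)
-43*(32 + H(0, -2)) = -43*(32 + (7 + 0)) = -43*(32 + 7) = -43*39 = -1677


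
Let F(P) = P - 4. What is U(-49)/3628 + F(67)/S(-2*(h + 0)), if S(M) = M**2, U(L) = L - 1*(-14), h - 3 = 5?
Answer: 54901/232192 ≈ 0.23645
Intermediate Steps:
h = 8 (h = 3 + 5 = 8)
U(L) = 14 + L (U(L) = L + 14 = 14 + L)
F(P) = -4 + P
U(-49)/3628 + F(67)/S(-2*(h + 0)) = (14 - 49)/3628 + (-4 + 67)/((-2*(8 + 0))**2) = -35*1/3628 + 63/((-2*8)**2) = -35/3628 + 63/((-16)**2) = -35/3628 + 63/256 = 54901/232192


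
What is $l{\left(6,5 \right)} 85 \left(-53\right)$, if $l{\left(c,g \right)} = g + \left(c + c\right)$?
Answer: $-76585$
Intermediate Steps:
$l{\left(c,g \right)} = g + 2 c$
$l{\left(6,5 \right)} 85 \left(-53\right) = \left(5 + 2 \cdot 6\right) 85 \left(-53\right) = \left(5 + 12\right) 85 \left(-53\right) = 17 \cdot 85 \left(-53\right) = 1445 \left(-53\right) = -76585$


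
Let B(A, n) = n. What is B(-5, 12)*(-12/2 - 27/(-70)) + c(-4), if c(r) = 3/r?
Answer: -9537/140 ≈ -68.121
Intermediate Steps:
B(-5, 12)*(-12/2 - 27/(-70)) + c(-4) = 12*(-12/2 - 27/(-70)) + 3/(-4) = 12*(-12*½ - 27*(-1/70)) + 3*(-¼) = 12*(-6 + 27/70) - ¾ = 12*(-393/70) - ¾ = -2358/35 - ¾ = -9537/140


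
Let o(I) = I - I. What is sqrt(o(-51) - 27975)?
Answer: 5*I*sqrt(1119) ≈ 167.26*I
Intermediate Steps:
o(I) = 0
sqrt(o(-51) - 27975) = sqrt(0 - 27975) = sqrt(-27975) = 5*I*sqrt(1119)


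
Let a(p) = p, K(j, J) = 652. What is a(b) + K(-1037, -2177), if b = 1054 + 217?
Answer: 1923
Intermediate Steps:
b = 1271
a(b) + K(-1037, -2177) = 1271 + 652 = 1923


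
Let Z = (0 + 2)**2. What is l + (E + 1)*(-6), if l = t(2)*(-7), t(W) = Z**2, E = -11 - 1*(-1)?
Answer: -58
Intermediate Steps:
E = -10 (E = -11 + 1 = -10)
Z = 4 (Z = 2**2 = 4)
t(W) = 16 (t(W) = 4**2 = 16)
l = -112 (l = 16*(-7) = -112)
l + (E + 1)*(-6) = -112 + (-10 + 1)*(-6) = -112 - 9*(-6) = -112 + 54 = -58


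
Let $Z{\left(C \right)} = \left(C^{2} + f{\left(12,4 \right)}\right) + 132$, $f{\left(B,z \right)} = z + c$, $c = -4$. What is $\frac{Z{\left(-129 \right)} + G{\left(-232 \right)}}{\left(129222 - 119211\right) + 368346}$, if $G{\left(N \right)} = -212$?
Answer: $\frac{16561}{378357} \approx 0.043771$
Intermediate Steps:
$f{\left(B,z \right)} = -4 + z$ ($f{\left(B,z \right)} = z - 4 = -4 + z$)
$Z{\left(C \right)} = 132 + C^{2}$ ($Z{\left(C \right)} = \left(C^{2} + \left(-4 + 4\right)\right) + 132 = \left(C^{2} + 0\right) + 132 = C^{2} + 132 = 132 + C^{2}$)
$\frac{Z{\left(-129 \right)} + G{\left(-232 \right)}}{\left(129222 - 119211\right) + 368346} = \frac{\left(132 + \left(-129\right)^{2}\right) - 212}{\left(129222 - 119211\right) + 368346} = \frac{\left(132 + 16641\right) - 212}{10011 + 368346} = \frac{16773 - 212}{378357} = 16561 \cdot \frac{1}{378357} = \frac{16561}{378357}$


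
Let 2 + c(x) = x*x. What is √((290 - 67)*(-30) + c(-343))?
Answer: 11*√917 ≈ 333.10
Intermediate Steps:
c(x) = -2 + x² (c(x) = -2 + x*x = -2 + x²)
√((290 - 67)*(-30) + c(-343)) = √((290 - 67)*(-30) + (-2 + (-343)²)) = √(223*(-30) + (-2 + 117649)) = √(-6690 + 117647) = √110957 = 11*√917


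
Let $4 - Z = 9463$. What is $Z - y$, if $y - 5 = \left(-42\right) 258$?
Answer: $1372$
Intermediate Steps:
$Z = -9459$ ($Z = 4 - 9463 = -9459$)
$y = -10831$ ($y = 5 - 10836 = -10831$)
$Z - y = -9459 - -10831 = -9459 + 10831 = 1372$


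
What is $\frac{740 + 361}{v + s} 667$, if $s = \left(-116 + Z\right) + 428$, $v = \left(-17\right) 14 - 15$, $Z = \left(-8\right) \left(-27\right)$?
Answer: $\frac{734367}{275} \approx 2670.4$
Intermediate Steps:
$Z = 216$
$v = -253$ ($v = -238 - 15 = -253$)
$s = 528$ ($s = \left(-116 + 216\right) + 428 = 100 + 428 = 528$)
$\frac{740 + 361}{v + s} 667 = \frac{740 + 361}{-253 + 528} \cdot 667 = \frac{1101}{275} \cdot 667 = \frac{734367}{275}$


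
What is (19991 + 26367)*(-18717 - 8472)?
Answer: -1260427662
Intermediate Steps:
(19991 + 26367)*(-18717 - 8472) = 46358*(-27189) = -1260427662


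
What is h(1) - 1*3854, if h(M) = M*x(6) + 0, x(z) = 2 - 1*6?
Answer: -3858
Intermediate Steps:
x(z) = -4 (x(z) = 2 - 6 = -4)
h(M) = -4*M (h(M) = M*(-4) + 0 = -4*M + 0 = -4*M)
h(1) - 1*3854 = -4*1 - 1*3854 = -4 - 3854 = -3858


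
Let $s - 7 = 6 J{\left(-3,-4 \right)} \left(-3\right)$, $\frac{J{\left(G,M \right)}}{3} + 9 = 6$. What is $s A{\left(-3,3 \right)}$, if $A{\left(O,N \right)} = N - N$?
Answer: $0$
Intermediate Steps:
$A{\left(O,N \right)} = 0$
$J{\left(G,M \right)} = -9$ ($J{\left(G,M \right)} = -27 + 3 \cdot 6 = -27 + 18 = -9$)
$s = 169$ ($s = 7 + 6 \left(-9\right) \left(-3\right) = 7 - -162 = 7 + 162 = 169$)
$s A{\left(-3,3 \right)} = 169 \cdot 0 = 0$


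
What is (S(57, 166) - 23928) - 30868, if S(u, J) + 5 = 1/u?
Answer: -3123656/57 ≈ -54801.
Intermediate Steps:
S(u, J) = -5 + 1/u
(S(57, 166) - 23928) - 30868 = ((-5 + 1/57) - 23928) - 30868 = (-284/57 - 23928) - 30868 = -1364180/57 - 30868 = -3123656/57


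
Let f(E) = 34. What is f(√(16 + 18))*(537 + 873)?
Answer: 47940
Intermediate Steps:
f(√(16 + 18))*(537 + 873) = 34*(537 + 873) = 34*1410 = 47940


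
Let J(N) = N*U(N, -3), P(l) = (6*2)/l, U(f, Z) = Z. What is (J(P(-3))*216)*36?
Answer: 93312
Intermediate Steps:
P(l) = 12/l
J(N) = -3*N (J(N) = N*(-3) = -3*N)
(J(P(-3))*216)*36 = (-36/(-3)*216)*36 = (-36*(-1)/3*216)*36 = (-3*(-4)*216)*36 = (12*216)*36 = 2592*36 = 93312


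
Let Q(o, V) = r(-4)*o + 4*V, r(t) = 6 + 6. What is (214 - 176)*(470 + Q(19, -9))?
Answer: 25156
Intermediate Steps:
r(t) = 12
Q(o, V) = 4*V + 12*o (Q(o, V) = 12*o + 4*V = 4*V + 12*o)
(214 - 176)*(470 + Q(19, -9)) = (214 - 176)*(470 + (4*(-9) + 12*19)) = 38*(470 + (-36 + 228)) = 38*(470 + 192) = 38*662 = 25156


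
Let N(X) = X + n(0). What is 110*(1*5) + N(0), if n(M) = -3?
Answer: 547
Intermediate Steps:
N(X) = -3 + X (N(X) = X - 3 = -3 + X)
110*(1*5) + N(0) = 110*(1*5) + (-3 + 0) = 110*5 - 3 = 550 - 3 = 547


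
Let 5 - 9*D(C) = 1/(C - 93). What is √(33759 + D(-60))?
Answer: √790277453/153 ≈ 183.74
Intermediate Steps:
D(C) = 5/9 - 1/(9*(-93 + C)) (D(C) = 5/9 - 1/(9*(C - 93)) = 5/9 - 1/(9*(-93 + C)))
√(33759 + D(-60)) = √(33759 + (-466 + 5*(-60))/(9*(-93 - 60))) = √(33759 + (⅑)*(-466 - 300)/(-153)) = √(33759 + (⅑)*(-1/153)*(-766)) = √(33759 + 766/1377) = √(46486909/1377) = √790277453/153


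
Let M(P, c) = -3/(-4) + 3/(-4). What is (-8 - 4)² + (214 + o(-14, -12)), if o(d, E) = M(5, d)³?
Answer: 358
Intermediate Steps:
M(P, c) = 0 (M(P, c) = -3*(-¼) + 3*(-¼) = ¾ - ¾ = 0)
o(d, E) = 0 (o(d, E) = 0³ = 0)
(-8 - 4)² + (214 + o(-14, -12)) = (-8 - 4)² + (214 + 0) = (-12)² + 214 = 144 + 214 = 358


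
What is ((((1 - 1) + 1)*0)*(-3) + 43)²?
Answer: 1849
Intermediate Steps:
((((1 - 1) + 1)*0)*(-3) + 43)² = (((0 + 1)*0)*(-3) + 43)² = ((1*0)*(-3) + 43)² = (0*(-3) + 43)² = (0 + 43)² = 43² = 1849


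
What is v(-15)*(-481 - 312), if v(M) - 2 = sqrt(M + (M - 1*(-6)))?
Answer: -1586 - 1586*I*sqrt(6) ≈ -1586.0 - 3884.9*I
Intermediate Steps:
v(M) = 2 + sqrt(6 + 2*M) (v(M) = 2 + sqrt(M + (M - 1*(-6))) = 2 + sqrt(M + (M + 6)) = 2 + sqrt(M + (6 + M)) = 2 + sqrt(6 + 2*M))
v(-15)*(-481 - 312) = (2 + sqrt(6 + 2*(-15)))*(-481 - 312) = (2 + sqrt(6 - 30))*(-793) = (2 + sqrt(-24))*(-793) = (2 + 2*I*sqrt(6))*(-793) = -1586 - 1586*I*sqrt(6)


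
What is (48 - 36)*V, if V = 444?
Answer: 5328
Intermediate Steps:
(48 - 36)*V = (48 - 36)*444 = 12*444 = 5328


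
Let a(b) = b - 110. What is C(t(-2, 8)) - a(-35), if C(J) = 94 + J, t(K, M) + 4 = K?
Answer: 233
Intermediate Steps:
t(K, M) = -4 + K
a(b) = -110 + b
C(t(-2, 8)) - a(-35) = (94 + (-4 - 2)) - (-110 - 35) = (94 - 6) - 1*(-145) = 88 + 145 = 233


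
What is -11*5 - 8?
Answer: -63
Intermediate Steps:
-11*5 - 8 = -55 - 8 = -63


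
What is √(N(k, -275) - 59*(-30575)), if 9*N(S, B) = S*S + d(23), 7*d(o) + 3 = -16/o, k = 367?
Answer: √424327119209/483 ≈ 1348.7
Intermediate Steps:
d(o) = -3/7 - 16/(7*o) (d(o) = -3/7 + (-16/o)/7 = -3/7 - 16/(7*o))
N(S, B) = -85/1449 + S²/9 (N(S, B) = (S*S + (⅐)*(-16 - 3*23)/23)/9 = (S² + (⅐)*(1/23)*(-16 - 69))/9 = (S² + (⅐)*(1/23)*(-85))/9 = (S² - 85/161)/9 = (-85/161 + S²)/9 = -85/1449 + S²/9)
√(N(k, -275) - 59*(-30575)) = √((-85/1449 + (⅑)*367²) - 59*(-30575)) = √((-85/1449 + (⅑)*134689) + 1803925) = √((-85/1449 + 134689/9) + 1803925) = √(21684844/1449 + 1803925) = √(2635572169/1449) = √424327119209/483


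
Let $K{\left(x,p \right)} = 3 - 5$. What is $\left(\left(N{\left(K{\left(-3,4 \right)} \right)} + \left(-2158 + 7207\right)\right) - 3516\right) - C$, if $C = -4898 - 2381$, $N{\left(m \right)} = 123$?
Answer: $8935$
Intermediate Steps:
$K{\left(x,p \right)} = -2$
$C = -7279$ ($C = -4898 - 2381 = -7279$)
$\left(\left(N{\left(K{\left(-3,4 \right)} \right)} + \left(-2158 + 7207\right)\right) - 3516\right) - C = \left(\left(123 + \left(-2158 + 7207\right)\right) - 3516\right) - -7279 = \left(\left(123 + 5049\right) - 3516\right) + 7279 = \left(5172 - 3516\right) + 7279 = 1656 + 7279 = 8935$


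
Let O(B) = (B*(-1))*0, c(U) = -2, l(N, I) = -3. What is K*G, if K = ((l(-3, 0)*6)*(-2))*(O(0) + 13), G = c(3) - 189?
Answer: -89388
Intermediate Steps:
G = -191 (G = -2 - 189 = -191)
O(B) = 0 (O(B) = -B*0 = 0)
K = 468 (K = (-3*6*(-2))*(0 + 13) = -18*(-2)*13 = 36*13 = 468)
K*G = 468*(-191) = -89388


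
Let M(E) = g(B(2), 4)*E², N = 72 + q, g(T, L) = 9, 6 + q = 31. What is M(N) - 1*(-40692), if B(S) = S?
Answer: 125373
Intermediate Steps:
q = 25 (q = -6 + 31 = 25)
N = 97 (N = 72 + 25 = 97)
M(E) = 9*E²
M(N) - 1*(-40692) = 9*97² - 1*(-40692) = 9*9409 + 40692 = 84681 + 40692 = 125373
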